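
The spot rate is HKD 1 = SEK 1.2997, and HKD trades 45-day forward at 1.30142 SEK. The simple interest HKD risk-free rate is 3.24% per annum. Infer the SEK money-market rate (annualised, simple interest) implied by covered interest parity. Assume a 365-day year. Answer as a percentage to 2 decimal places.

4.32%

T = 45/365 years.
F/S = 1.30142/1.2997 = 1.0013234 = (growth of SEK) / (growth of HKD).
HKD growth factor: 1 + 0.0324×45/365 = 1.0039945.
That pins the SEK growth at 1.0053232.
(1.0053232 − 1)/T = 0.043177, i.e. 4.32%.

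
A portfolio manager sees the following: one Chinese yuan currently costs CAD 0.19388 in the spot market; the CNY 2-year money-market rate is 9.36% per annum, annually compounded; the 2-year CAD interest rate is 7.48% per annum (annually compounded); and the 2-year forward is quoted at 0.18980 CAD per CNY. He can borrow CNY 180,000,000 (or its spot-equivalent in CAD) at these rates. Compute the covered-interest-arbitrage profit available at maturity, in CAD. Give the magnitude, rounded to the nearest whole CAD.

CAD 544,352

T = 2 years.
Keep in CNY, deliver into the forward: 180,000,000·1.19596096·0.18980 = CAD 40,858,810.24.
Swap to CAD now, deposit: 180,000,000·0.19388·1.15519504 = CAD 40,314,458.58.
The quoted forward overvalues CNY, so borrow CAD, buy CNY at spot, deposit the CNY at 9.36%, and sell the proceeds forward at 0.18980.
The gap between the two covered legs is CAD 544,352.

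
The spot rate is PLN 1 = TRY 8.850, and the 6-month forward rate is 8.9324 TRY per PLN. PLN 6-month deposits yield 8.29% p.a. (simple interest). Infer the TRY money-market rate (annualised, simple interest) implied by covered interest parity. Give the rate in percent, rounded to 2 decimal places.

10.23%

T = 6/12 years.
F/S = 8.9324/8.85 = 1.0093107 = (growth of TRY) / (growth of PLN).
The PLN side grows by 1 + 0.0829×6/12 = 1.041450.
So the TRY growth factor = 1.0511466.
(1.0511466 − 1)/T = 0.102293, i.e. 10.23%.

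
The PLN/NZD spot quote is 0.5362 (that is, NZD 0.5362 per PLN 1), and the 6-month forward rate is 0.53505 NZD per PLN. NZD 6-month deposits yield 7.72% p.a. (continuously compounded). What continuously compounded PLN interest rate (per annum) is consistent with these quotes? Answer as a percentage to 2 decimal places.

T = 6/12 years.
F/S = 0.53505/0.5362 = 0.9978553 = (growth of NZD) / (growth of PLN).
NZD growth factor: e^(0.0772×6/12) = 1.0393547.
That pins the PLN growth at 1.0415886.
Take logs: ln 1.0415886 / (6/12) = 0.081494, so 8.15%.

8.15%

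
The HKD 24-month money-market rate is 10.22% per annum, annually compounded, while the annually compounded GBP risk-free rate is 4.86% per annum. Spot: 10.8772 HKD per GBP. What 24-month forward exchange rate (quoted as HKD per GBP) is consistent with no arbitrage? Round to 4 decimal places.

12.0176

T = 2 years.
HKD growth factor: (1 + 0.1022)^2 = 1.21484484.
Growth of 1 GBP over T: (1 + 0.0486)^2 = 1.09956196.
CIP: F = S · (grow HKD)/(grow GBP) = 10.8772 × 1.21484484/1.09956196 = 12.017613 HKD per GBP.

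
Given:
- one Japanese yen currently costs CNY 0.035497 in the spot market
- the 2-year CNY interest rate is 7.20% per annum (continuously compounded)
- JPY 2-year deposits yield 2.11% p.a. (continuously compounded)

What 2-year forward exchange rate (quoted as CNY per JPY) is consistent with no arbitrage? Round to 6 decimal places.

T = 2 years.
Growth of 1 CNY over T: e^(0.0720×2) = 1.1548841.
JPY accumulates by e^(0.0211×2) = 1.0431031.
Forward (CNY per JPY) = 0.035497 × 1.1548841 / 1.0431031 = 0.03930093.

0.039301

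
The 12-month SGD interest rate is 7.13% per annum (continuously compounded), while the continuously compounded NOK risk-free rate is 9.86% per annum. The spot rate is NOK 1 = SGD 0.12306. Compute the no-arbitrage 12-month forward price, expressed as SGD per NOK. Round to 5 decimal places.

T = 1 year.
Growth of 1 SGD over T: e^(0.0713×1) = 1.0739033.
NOK accumulates by e^(0.0986×1) = 1.1036248.
CIP: F = S · (grow SGD)/(grow NOK) = 0.12306 × 1.0739033/1.1036248 = 0.1197459 SGD per NOK.

0.11975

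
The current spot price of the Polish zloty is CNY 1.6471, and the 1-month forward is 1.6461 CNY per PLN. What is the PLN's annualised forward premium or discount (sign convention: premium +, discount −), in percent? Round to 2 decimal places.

T = 1/12 years.
(F − S)/S = (1.6461 − 1.6471)/1.6471 = -0.0006071.
Per annum: -0.0006071 / (1/12) = -0.007285 = -0.73%.

-0.73%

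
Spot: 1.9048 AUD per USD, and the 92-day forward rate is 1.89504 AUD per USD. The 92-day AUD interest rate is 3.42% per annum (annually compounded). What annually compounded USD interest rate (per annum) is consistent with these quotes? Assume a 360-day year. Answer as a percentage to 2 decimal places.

5.52%

T = 92/360 years.
F/S = 1.89504/1.9048 = 0.9948761 = (growth of AUD) / (growth of USD).
The AUD side grows by (1 + 0.0342)^(92/360) = 1.0086309.
Hence g_USD = 1.0138256.
r = 1.0138256^(360/92) − 1 = 0.055199 → 5.52%.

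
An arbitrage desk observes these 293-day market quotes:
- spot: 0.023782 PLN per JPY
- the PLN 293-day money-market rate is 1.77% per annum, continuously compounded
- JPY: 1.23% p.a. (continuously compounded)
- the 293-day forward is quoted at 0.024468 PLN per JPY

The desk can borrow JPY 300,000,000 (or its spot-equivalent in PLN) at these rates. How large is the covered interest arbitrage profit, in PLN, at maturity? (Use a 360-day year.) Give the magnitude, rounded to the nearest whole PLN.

PLN 176,129

T = 293/360 years.
Route A — deposit JPY, sell forward: 300,000,000 × 1.010061109 × 0.024468 = PLN 7,414,252.56.
Route B — convert at spot, deposit PLN: 300,000,000 × 0.023782 × 1.014510097 = PLN 7,238,123.74.
The quoted forward overvalues JPY, so borrow PLN, buy JPY at spot, deposit the JPY at 1.23%, and sell the proceeds forward at 0.024468.
Arbitrage profit = |7,414,252.56 − 7,238,123.74| = PLN 176,129.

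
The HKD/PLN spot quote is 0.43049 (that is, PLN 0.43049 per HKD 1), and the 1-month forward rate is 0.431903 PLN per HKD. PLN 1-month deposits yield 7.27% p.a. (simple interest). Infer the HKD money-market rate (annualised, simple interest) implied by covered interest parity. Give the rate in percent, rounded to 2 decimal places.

3.32%

T = 1/12 years.
F/S = 0.431903/0.43049 = 1.0032823 = (growth of PLN) / (growth of HKD).
PLN growth factor: 1 + 0.0727×1/12 = 1.0060583.
That pins the HKD growth at 1.0027669.
r = (1.0027669 − 1)/(1/12) = 0.033203 → 3.32%.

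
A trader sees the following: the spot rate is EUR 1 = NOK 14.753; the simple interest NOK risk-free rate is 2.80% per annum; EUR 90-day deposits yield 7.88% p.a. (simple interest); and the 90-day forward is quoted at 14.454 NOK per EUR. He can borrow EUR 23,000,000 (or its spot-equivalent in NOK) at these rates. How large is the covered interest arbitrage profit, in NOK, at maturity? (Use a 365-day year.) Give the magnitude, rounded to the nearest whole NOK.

NOK 2,760,302

T = 90/365 years.
Invest the EUR and cover forward: 23,000,000 × 1.01943013699 × 14.454 = NOK 338,901,393.60.
Convert at spot and invest in NOK: 23,000,000 × 14.753 × 1.00690410959 = NOK 341,661,695.56.
The quoted forward undervalues EUR, so borrow EUR, convert to NOK at spot, deposit the NOK at 2.80%, and buy EUR forward at 14.454 to cover the loan.
The gap between the two covered legs is NOK 2,760,302.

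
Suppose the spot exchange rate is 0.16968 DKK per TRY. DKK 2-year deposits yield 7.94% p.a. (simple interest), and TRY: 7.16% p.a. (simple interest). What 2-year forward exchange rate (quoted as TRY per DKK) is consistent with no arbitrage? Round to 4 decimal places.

5.8141

T = 2 years.
DKK accumulates by 1 + 0.0794×2 = 1.158800.
TRY accumulates by 1 + 0.0716×2 = 1.143200.
Forward (DKK per TRY) = 0.16968 × 1.158800 / 1.143200 = 0.1719954.
Invert for TRY per DKK: 1 / 0.1719954 = 5.8141.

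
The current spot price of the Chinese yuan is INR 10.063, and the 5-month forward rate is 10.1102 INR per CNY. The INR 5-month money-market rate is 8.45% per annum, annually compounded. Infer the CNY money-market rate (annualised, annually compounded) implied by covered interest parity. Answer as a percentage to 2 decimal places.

7.24%

T = 5/12 years.
CIP gives F = S · g_INR/g_CNY, so g_INR/g_CNY = 10.1102/10.063 = 1.0046905.
The INR side grows by (1 + 0.0845)^(5/12) = 1.0343773.
Hence g_CNY = 1.0295482.
Annualise: 1.0295482^(12/5) − 1 = 0.072388 = 7.24%.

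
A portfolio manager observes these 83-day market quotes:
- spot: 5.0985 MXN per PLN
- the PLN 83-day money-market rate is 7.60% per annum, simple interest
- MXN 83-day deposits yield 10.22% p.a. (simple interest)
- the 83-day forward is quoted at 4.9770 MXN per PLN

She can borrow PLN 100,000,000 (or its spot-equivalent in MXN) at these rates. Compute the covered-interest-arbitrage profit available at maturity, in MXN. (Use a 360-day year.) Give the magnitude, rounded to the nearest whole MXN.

T = 83/360 years.
Route A — deposit PLN, sell forward: 100,000,000 × 1.01752222222 × 4.9770 = MXN 506,420,810.00.
Route B — convert at spot, deposit MXN: 100,000,000 × 5.0985 × 1.02356277778 = MXN 521,863,482.25.
The quoted forward undervalues PLN, so borrow PLN, convert to MXN at spot, deposit the MXN at 10.22%, and buy PLN forward at 4.9770 to cover the loan.
Arbitrage profit = |506,420,810.00 − 521,863,482.25| = MXN 15,442,672.

MXN 15,442,672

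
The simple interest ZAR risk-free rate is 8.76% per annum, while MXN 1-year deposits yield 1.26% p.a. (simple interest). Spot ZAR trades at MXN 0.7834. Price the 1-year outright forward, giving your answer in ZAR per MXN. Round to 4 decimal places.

1.3710

T = 1 year.
MXN accumulates by 1 + 0.0126×1 = 1.012600.
Growth of 1 ZAR over T: 1 + 0.0876×1 = 1.087600.
So F = 0.7834 × 1.012600 / 1.087600 = 0.7293774 (MXN/ZAR).
Quoted the other way: 1/0.7293774 = 1.3710 ZAR per MXN.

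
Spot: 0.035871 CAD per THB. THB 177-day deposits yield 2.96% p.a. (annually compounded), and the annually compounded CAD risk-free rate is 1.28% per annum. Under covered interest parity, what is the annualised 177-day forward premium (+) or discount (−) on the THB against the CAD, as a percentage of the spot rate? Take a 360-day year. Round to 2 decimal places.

-1.64%

T = 177/360 years.
CIP forward (CAD per THB) = 0.035871 × 1.006273/1.0144454 = 0.035582022.
(F − S)/S ÷ T = (0.035582022 − 0.035871)/0.035871/(177/360) = -0.016385 → -1.64%.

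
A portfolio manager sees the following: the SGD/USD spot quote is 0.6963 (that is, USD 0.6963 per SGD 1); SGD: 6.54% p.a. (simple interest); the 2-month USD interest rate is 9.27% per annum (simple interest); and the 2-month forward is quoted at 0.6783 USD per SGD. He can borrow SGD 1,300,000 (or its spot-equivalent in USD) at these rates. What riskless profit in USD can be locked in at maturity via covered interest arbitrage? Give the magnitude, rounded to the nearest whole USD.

USD 27,774

T = 2/12 years.
Invest the SGD and cover forward: 1,300,000 × 1.010900 × 0.6783 = USD 891,401.51.
Convert at spot and invest in USD: 1,300,000 × 0.6963 × 1.015450 = USD 919,175.19.
The quoted forward undervalues SGD, so borrow SGD, convert to USD at spot, deposit the USD at 9.27%, and buy SGD forward at 0.6783 to cover the loan.
Arbitrage profit = |891,401.51 − 919,175.19| = USD 27,774.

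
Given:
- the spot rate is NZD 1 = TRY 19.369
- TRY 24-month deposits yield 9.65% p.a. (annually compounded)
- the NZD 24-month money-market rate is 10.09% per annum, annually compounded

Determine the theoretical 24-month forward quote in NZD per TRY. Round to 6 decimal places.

0.052044

T = 2 years.
Growth of 1 TRY over T: (1 + 0.0965)^2 = 1.2023123.
NZD growth factor: (1 + 0.1009)^2 = 1.2119808.
So F = 19.369 × 1.2023123 / 1.2119808 = 19.21449 (TRY/NZD).
Quoted the other way: 1/19.21449 = 0.052044 NZD per TRY.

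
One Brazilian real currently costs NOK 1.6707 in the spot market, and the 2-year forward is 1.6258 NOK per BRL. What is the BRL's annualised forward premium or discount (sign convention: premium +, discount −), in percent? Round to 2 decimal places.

-1.34%

T = 2 years.
(F − S)/S = (1.6258 − 1.6707)/1.6707 = -0.0268750.
Per annum: -0.0268750 / 2 = -0.013437 = -1.34%.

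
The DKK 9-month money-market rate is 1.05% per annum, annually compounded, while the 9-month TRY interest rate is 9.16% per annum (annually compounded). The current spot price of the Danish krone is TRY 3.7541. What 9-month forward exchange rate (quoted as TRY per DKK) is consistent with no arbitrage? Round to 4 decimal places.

T = 9/12 years.
TRY growth factor: (1 + 0.0916)^(9/12) = 1.0679419.
DKK accumulates by (1 + 0.0105)^(9/12) = 1.0078647.
CIP: F = S · (grow TRY)/(grow DKK) = 3.7541 × 1.0679419/1.0078647 = 3.977876 TRY per DKK.

3.9779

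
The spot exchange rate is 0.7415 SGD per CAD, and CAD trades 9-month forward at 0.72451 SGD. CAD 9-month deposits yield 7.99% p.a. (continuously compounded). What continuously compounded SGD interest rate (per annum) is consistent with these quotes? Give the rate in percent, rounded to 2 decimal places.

T = 9/12 years.
CIP gives F = S · g_SGD/g_CAD, so g_SGD/g_CAD = 0.72451/0.7415 = 0.9770870.
The CAD side grows by e^(0.0799×9/12) = 1.0617569.
So the SGD growth factor = 1.0374289.
r = ln(1.0374289)/(9/12) = 0.048994 → 4.90%.

4.90%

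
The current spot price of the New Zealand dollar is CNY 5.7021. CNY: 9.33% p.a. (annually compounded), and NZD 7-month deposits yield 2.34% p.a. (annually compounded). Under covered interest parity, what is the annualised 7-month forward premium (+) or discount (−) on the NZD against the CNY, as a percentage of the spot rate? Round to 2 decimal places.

+6.74%

T = 7/12 years.
CIP forward (CNY per NZD) = 5.7021 × 1.0534113/1.0135842 = 5.9261545.
(F − S)/S ÷ T = (5.9261545 − 5.7021)/5.7021/(7/12) = 0.067360 → 6.74%.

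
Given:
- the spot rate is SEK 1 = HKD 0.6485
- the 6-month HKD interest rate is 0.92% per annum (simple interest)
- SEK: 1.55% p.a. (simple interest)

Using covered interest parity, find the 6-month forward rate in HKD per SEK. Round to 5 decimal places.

T = 6/12 years.
Growth of 1 HKD over T: 1 + 0.0092×6/12 = 1.004600.
SEK accumulates by 1 + 0.0155×6/12 = 1.007750.
Forward (HKD per SEK) = 0.6485 × 1.004600 / 1.007750 = 0.6464729.

0.64647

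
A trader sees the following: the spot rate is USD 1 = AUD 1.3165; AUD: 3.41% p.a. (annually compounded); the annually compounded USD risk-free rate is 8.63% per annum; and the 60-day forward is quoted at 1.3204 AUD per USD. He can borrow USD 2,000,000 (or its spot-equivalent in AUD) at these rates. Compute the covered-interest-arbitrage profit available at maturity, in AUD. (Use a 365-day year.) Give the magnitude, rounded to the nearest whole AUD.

AUD 29,426

T = 60/365 years.
Invest the USD and cover forward: 2,000,000 × 1.013700248 × 1.3204 = AUD 2,676,979.61.
Convert at spot and invest in AUD: 2,000,000 × 1.3165 × 1.005527244 = AUD 2,647,553.23.
The quoted forward overvalues USD, so borrow AUD, buy USD at spot, deposit the USD at 8.63%, and sell the proceeds forward at 1.3204.
Arbitrage profit = |2,676,979.61 − 2,647,553.23| = AUD 29,426.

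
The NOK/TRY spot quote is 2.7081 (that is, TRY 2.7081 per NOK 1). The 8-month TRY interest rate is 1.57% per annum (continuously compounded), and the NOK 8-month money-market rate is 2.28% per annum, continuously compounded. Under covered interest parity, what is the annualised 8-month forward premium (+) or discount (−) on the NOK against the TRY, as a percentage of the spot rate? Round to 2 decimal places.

-0.71%

T = 8/12 years.
F = S · g_TRY/g_NOK = 2.7081 × 1.0105216/1.0153161 = 2.6953119.
(F − S)/S ÷ T = (2.6953119 − 2.7081)/2.7081/(8/12) = -0.007083 → -0.71%.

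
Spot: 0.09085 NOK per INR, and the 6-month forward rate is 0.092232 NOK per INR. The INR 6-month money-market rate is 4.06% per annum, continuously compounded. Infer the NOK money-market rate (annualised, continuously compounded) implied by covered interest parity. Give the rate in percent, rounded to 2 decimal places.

7.08%

T = 6/12 years.
F/S = 0.092232/0.09085 = 1.0152119 = (growth of NOK) / (growth of INR).
INR growth factor: e^(0.0406×6/12) = 1.0205074.
So the NOK growth factor = 1.0360313.
Take logs: ln 1.0360313 / (6/12) = 0.070795, so 7.08%.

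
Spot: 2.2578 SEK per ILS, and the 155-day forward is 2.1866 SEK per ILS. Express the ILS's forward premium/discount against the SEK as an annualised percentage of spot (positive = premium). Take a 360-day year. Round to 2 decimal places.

T = 155/360 years.
(F − S)/S = (2.1866 − 2.2578)/2.2578 = -0.0315351.
Per annum: -0.0315351 / (155/360) = -0.073243 = -7.32%.

-7.32%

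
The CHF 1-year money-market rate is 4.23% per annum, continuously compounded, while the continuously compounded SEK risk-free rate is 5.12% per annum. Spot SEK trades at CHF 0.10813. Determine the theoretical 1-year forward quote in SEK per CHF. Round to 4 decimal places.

9.3308

T = 1 year.
Growth of 1 CHF over T: e^(0.0423×1) = 1.0432074.
Growth of 1 SEK over T: e^(0.0512×1) = 1.0525334.
Forward (CHF per SEK) = 0.10813 × 1.0432074 / 1.0525334 = 0.1071719.
Invert for SEK per CHF: 1 / 0.1071719 = 9.3308.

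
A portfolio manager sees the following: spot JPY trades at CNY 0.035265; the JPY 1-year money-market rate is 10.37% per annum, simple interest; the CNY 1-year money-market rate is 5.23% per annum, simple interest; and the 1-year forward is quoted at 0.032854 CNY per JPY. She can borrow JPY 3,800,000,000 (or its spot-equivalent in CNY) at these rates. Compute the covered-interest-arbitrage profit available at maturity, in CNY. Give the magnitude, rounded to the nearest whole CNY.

T = 1 year.
Route A — deposit JPY, sell forward: 3,800,000,000 × 1.103700 × 0.032854 = CNY 137,791,647.24.
Route B — convert at spot, deposit CNY: 3,800,000,000 × 0.035265 × 1.052300 = CNY 141,015,566.10.
The quoted forward undervalues JPY, so borrow JPY, convert to CNY at spot, deposit the CNY at 5.23%, and buy JPY forward at 0.032854 to cover the loan.
The gap between the two covered legs is CNY 3,223,919.

CNY 3,223,919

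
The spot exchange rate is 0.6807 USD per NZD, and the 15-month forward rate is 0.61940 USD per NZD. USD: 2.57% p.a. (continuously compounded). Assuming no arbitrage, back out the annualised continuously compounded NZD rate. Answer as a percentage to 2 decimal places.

T = 15/12 years.
By CIP, F/S equals the USD-to-NZD growth ratio: 0.6194/0.6807 = 0.9099456.
USD growth factor: e^(0.0257×15/12) = 1.0326466.
Hence g_NZD = 1.1348443.
r = ln(1.1348443)/(15/12) = 0.101196 → 10.12%.

10.12%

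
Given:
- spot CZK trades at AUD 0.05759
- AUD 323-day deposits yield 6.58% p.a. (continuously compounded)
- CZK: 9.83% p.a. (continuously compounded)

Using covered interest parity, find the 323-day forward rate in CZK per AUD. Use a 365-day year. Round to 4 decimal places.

17.8708

T = 323/365 years.
AUD accumulates by e^(0.0658×323/365) = 1.05995716.
CZK growth factor: e^(0.0983×323/365) = 1.09088443.
Forward (AUD per CZK) = 0.05759 × 1.05995716 / 1.09088443 = 0.055957287.
Quoted the other way: 1/0.055957287 = 17.8708 CZK per AUD.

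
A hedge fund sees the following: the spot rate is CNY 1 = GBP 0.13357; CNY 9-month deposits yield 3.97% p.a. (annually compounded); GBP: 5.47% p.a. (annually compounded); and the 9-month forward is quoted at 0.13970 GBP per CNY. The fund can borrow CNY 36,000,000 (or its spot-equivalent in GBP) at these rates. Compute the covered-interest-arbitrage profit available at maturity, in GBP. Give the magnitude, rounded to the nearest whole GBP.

T = 9/12 years.
Route A — deposit CNY, sell forward: 36,000,000 × 1.029629633 × 0.13970 = GBP 5,178,213.35.
Route B — convert at spot, deposit GBP: 36,000,000 × 0.13357 × 1.040750695 = GBP 5,004,470.53.
The quoted forward overvalues CNY, so borrow GBP, buy CNY at spot, deposit the CNY at 3.97%, and sell the proceeds forward at 0.13970.
Arbitrage profit = |5,178,213.35 − 5,004,470.53| = GBP 173,743.

GBP 173,743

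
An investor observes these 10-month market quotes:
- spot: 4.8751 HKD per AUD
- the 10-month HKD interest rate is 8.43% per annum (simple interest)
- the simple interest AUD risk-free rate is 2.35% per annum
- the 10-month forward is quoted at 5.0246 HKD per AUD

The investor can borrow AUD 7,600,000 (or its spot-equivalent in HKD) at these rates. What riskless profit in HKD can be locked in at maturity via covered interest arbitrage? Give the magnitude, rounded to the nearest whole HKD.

T = 10/12 years.
Route A — deposit AUD, sell forward: 7,600,000 × 1.0195833333 × 5.0246 = HKD 38,934,787.97.
Route B — convert at spot, deposit HKD: 7,600,000 × 4.8751 × 1.070250 = HKD 39,653,575.89.
The quoted forward undervalues AUD, so borrow AUD, convert to HKD at spot, deposit the HKD at 8.43%, and buy AUD forward at 5.0246 to cover the loan.
Arbitrage profit = |38,934,787.97 − 39,653,575.89| = HKD 718,788.

HKD 718,788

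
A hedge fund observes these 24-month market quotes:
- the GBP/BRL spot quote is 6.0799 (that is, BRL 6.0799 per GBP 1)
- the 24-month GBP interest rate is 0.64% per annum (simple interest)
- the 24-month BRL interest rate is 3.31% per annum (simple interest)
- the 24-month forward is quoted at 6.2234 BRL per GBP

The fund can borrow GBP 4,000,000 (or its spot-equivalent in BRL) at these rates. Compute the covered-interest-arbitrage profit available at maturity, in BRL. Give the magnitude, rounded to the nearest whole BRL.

T = 2 years.
Keep in GBP, deliver into the forward: 4,000,000·1.012800·6.2234 = BRL 25,212,238.08.
Swap to BRL now, deposit: 4,000,000·6.0799·1.066200 = BRL 25,929,557.52.
The quoted forward undervalues GBP, so borrow GBP, convert to BRL at spot, deposit the BRL at 3.31%, and buy GBP forward at 6.2234 to cover the loan.
The gap between the two covered legs is BRL 717,319.

BRL 717,319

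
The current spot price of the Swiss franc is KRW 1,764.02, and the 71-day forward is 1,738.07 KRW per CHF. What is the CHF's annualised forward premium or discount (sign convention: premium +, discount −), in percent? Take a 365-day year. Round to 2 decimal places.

T = 71/365 years.
Period premium: (1738.07 − 1764.02)/1764.02 = -0.0147107.
×(1/T) gives -7.56% p.a.

-7.56%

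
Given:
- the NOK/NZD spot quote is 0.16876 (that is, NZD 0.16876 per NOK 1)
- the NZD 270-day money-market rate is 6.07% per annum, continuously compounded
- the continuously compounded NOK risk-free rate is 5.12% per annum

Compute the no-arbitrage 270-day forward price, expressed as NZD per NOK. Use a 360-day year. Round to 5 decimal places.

0.16997

T = 270/360 years.
NZD growth factor: e^(0.0607×270/360) = 1.0465772.
NOK growth factor: e^(0.0512×270/360) = 1.0391468.
CIP: F = S · (grow NZD)/(grow NOK) = 0.16876 × 1.0465772/1.0391468 = 0.1699667 NZD per NOK.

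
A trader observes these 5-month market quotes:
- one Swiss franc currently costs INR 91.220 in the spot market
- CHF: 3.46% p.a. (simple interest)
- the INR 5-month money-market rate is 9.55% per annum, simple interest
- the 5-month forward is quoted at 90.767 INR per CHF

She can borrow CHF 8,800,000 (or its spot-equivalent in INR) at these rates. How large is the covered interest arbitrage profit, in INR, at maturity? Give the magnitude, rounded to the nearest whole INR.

INR 24,413,297

T = 5/12 years.
Keep in CHF, deliver into the forward: 8,800,000·1.01441666667·90.767 = INR 810,264,906.74.
Swap to INR now, deposit: 8,800,000·91.220·1.03979166667 = INR 834,678,203.34.
The quoted forward undervalues CHF, so borrow CHF, convert to INR at spot, deposit the INR at 9.55%, and buy CHF forward at 90.767 to cover the loan.
Arbitrage profit = |810,264,906.74 − 834,678,203.34| = INR 24,413,297.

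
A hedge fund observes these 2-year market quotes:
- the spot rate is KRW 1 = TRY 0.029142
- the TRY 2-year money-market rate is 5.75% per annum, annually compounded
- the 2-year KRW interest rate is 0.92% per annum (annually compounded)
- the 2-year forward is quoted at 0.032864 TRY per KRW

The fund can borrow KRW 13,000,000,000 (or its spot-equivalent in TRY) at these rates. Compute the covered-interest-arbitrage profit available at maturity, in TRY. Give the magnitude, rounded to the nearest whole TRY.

TRY 11,463,380

T = 2 years.
Invest the KRW and cover forward: 13,000,000,000 × 1.01848464 × 0.032864 = TRY 435,129,229.72.
Convert at spot and invest in TRY: 13,000,000,000 × 0.029142 × 1.11830625 = TRY 423,665,849.59.
The quoted forward overvalues KRW, so borrow TRY, buy KRW at spot, deposit the KRW at 0.92%, and sell the proceeds forward at 0.032864.
Arbitrage profit = |435,129,229.72 − 423,665,849.59| = TRY 11,463,380.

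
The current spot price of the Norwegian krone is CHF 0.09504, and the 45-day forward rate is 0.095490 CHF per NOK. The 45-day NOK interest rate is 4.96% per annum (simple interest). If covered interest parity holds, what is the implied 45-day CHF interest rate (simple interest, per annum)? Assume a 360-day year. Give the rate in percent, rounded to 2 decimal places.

8.77%

T = 45/360 years.
F/S = 0.09549/0.09504 = 1.0047348 = (growth of CHF) / (growth of NOK).
NOK growth factor: 1 + 0.0496×45/360 = 1.006200.
Hence g_CHF = 1.0109642.
r = (1.0109642 − 1)/(45/360) = 0.087714 → 8.77%.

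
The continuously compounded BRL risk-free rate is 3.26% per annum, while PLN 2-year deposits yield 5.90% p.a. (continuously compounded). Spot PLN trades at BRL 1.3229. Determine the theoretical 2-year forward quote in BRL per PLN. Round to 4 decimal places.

T = 2 years.
BRL growth factor: e^(0.0326×2) = 1.0673725.
Growth of 1 PLN over T: e^(0.0590×2) = 1.1252441.
CIP: F = S · (grow BRL)/(grow PLN) = 1.3229 × 1.0673725/1.1252441 = 1.254863 BRL per PLN.

1.2549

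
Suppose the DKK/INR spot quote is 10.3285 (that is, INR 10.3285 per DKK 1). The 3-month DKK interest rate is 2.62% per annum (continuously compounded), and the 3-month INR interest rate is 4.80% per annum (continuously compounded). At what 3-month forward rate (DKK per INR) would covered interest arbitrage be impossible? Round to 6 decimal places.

0.096293

T = 3/12 years.
INR growth factor: e^(0.0480×3/12) = 1.0120723.
Growth of 1 DKK over T: e^(0.0262×3/12) = 1.0065715.
So F = 10.3285 × 1.0120723 / 1.0065715 = 10.38494 (INR/DKK).
Invert for DKK per INR: 1 / 10.38494 = 0.096293.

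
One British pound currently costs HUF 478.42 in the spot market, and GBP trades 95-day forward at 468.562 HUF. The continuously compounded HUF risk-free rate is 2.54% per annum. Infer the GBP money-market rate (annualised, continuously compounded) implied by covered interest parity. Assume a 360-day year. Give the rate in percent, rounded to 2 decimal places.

T = 95/360 years.
By CIP, F/S equals the HUF-to-GBP growth ratio: 468.562/478.42 = 0.9793947.
The HUF side grows by e^(0.0254×95/360) = 1.0067253.
So the GBP growth factor = 1.0279056.
r = ln(1.0279056)/(95/360) = 0.104299 → 10.43%.

10.43%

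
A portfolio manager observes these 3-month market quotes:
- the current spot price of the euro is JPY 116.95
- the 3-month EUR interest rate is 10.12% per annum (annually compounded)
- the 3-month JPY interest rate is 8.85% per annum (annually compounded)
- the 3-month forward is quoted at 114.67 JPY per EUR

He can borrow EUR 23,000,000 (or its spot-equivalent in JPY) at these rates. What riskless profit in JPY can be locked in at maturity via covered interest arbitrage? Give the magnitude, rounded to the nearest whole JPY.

JPY 45,739,969

T = 3/12 years.
Keep in EUR, deliver into the forward: 23,000,000·1.02439287863·114.67 = JPY 2,701,744,022.03.
Swap to JPY now, deposit: 23,000,000·116.95·1.02142647012 = JPY 2,747,483,990.65.
The quoted forward undervalues EUR, so borrow EUR, convert to JPY at spot, deposit the JPY at 8.85%, and buy EUR forward at 114.67 to cover the loan.
Profit = 2,747,483,990.65 − 2,701,744,022.03 = JPY 45,739,969.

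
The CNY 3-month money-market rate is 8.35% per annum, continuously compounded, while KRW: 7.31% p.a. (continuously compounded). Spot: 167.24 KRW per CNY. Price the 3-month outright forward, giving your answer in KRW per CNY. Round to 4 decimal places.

T = 3/12 years.
Growth of 1 KRW over T: e^(0.0731×3/12) = 1.01844301.
Growth of 1 CNY over T: e^(0.0835×3/12) = 1.021094407.
Forward (KRW per CNY) = 167.24 × 1.01844301 / 1.021094407 = 166.805741.

166.8057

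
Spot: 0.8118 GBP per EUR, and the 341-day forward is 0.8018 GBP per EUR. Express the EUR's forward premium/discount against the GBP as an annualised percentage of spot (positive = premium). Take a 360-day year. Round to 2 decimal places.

-1.30%

T = 341/360 years.
Period premium: (0.8018 − 0.8118)/0.8118 = -0.0123183.
×(1/T) gives -1.30% p.a.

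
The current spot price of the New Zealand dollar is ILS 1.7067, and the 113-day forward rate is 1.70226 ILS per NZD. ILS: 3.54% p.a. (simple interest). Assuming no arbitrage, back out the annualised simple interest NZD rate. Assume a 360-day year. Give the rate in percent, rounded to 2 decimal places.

4.38%

T = 113/360 years.
CIP gives F = S · g_ILS/g_NZD, so g_ILS/g_NZD = 1.70226/1.7067 = 0.9973985.
The ILS side grows by 1 + 0.0354×113/360 = 1.0111117.
So the NZD growth factor = 1.013749.
(1.013749 − 1)/T = 0.043802, i.e. 4.38%.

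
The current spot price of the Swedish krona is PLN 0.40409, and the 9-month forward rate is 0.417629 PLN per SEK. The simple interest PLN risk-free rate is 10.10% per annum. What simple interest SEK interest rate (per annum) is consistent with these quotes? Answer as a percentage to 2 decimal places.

T = 9/12 years.
F/S = 0.417629/0.40409 = 1.0335049 = (growth of PLN) / (growth of SEK).
The PLN side grows by 1 + 0.1010×9/12 = 1.075750.
That pins the SEK growth at 1.0408756.
(1.0408756 − 1)/T = 0.054501, i.e. 5.45%.

5.45%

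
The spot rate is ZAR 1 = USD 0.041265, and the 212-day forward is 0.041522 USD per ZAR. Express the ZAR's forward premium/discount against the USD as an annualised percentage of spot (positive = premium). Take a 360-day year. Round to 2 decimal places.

+1.06%

T = 212/360 years.
Period premium: (0.041522 − 0.041265)/0.041265 = 0.0062280.
Annualise by dividing by T: 0.0062280 / (212/360) = 0.010576 → 1.06%.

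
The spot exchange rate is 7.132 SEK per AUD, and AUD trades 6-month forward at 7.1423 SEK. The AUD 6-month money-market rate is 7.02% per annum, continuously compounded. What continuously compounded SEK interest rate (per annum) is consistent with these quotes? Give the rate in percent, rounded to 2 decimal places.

7.31%

T = 6/12 years.
F/S = 7.1423/7.132 = 1.0014442 = (growth of SEK) / (growth of AUD).
AUD growth factor: e^(0.0702×6/12) = 1.0357233.
Hence g_SEK = 1.0372191.
Take logs: ln 1.0372191 / (6/12) = 0.073086, so 7.31%.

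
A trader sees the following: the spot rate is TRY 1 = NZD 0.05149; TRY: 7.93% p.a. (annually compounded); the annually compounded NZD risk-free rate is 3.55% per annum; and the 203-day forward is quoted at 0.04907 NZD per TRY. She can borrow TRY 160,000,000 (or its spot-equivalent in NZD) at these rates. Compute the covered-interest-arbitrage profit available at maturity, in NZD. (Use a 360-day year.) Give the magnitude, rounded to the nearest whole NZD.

NZD 205,635

T = 203/360 years.
Route A — deposit TRY, sell forward: 160,000,000 × 1.04397117 × 0.04907 = NZD 8,196,426.45.
Route B — convert at spot, deposit NZD: 160,000,000 × 0.05149 × 1.019865674 = NZD 8,402,061.37.
The quoted forward undervalues TRY, so borrow TRY, convert to NZD at spot, deposit the NZD at 3.55%, and buy TRY forward at 0.04907 to cover the loan.
Profit = 8,402,061.37 − 8,196,426.45 = NZD 205,635.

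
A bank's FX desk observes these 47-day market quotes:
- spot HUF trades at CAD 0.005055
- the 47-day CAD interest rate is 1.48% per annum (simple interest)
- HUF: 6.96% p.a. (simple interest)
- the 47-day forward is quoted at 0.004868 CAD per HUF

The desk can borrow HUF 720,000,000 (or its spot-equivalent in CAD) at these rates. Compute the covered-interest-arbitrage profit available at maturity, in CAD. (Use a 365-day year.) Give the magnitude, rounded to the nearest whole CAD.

T = 47/365 years.
Keep in HUF, deliver into the forward: 720,000,000·1.008962192·0.004868 = CAD 3,536,372.12.
Swap to CAD now, deposit: 720,000,000·0.005055·1.001905753 = CAD 3,646,536.18.
The quoted forward undervalues HUF, so borrow HUF, convert to CAD at spot, deposit the CAD at 1.48%, and buy HUF forward at 0.004868 to cover the loan.
The gap between the two covered legs is CAD 110,164.

CAD 110,164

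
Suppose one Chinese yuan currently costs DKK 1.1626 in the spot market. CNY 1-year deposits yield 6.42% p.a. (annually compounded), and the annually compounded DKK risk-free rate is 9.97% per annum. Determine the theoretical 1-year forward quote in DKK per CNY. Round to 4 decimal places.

1.2014

T = 1 year.
DKK growth factor: (1 + 0.0997)^1 = 1.099700.
CNY growth factor: (1 + 0.0642)^1 = 1.064200.
CIP: F = S · (grow DKK)/(grow CNY) = 1.1626 × 1.099700/1.064200 = 1.201382 DKK per CNY.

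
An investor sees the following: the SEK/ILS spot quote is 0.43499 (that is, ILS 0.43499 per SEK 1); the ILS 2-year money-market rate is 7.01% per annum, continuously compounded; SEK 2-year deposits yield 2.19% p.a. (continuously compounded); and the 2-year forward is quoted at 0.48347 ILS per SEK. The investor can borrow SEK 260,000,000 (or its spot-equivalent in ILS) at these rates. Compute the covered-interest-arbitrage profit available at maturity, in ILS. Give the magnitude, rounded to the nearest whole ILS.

ILS 1,211,315

T = 2 years.
Keep in SEK, deliver into the forward: 260,000,000·1.04477337932·0.48347 = ILS 131,330,312.28.
Swap to ILS now, deposit: 260,000,000·0.43499·1.15050387662 = ILS 130,118,997.14.
The quoted forward overvalues SEK, so borrow ILS, buy SEK at spot, deposit the SEK at 2.19%, and sell the proceeds forward at 0.48347.
The gap between the two covered legs is ILS 1,211,315.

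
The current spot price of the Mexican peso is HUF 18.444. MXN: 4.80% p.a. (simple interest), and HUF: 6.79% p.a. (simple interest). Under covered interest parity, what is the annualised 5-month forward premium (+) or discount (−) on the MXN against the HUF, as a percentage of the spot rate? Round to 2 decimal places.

+1.95%

T = 5/12 years.
No-arbitrage forward: 18.444 × 1.0282917 / 1.020000 = 18.593933 HUF/MXN.
(F − S)/S ÷ T = (18.593933 − 18.444)/18.444/(5/12) = 0.019510 → 1.95%.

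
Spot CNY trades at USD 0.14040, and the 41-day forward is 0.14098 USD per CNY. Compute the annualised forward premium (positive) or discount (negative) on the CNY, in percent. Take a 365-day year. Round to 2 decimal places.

+3.68%

T = 41/365 years.
Period premium: (0.14098 − 0.1404)/0.1404 = 0.0041311.
Per annum: 0.0041311 / (41/365) = 0.036777 = 3.68%.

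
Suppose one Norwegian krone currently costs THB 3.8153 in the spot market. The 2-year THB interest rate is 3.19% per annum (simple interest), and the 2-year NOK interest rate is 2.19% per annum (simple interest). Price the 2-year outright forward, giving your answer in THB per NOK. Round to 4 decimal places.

T = 2 years.
Growth of 1 THB over T: 1 + 0.0319×2 = 1.063800.
Growth of 1 NOK over T: 1 + 0.0219×2 = 1.043800.
So F = 3.8153 × 1.063800 / 1.043800 = 3.888404 (THB/NOK).

3.8884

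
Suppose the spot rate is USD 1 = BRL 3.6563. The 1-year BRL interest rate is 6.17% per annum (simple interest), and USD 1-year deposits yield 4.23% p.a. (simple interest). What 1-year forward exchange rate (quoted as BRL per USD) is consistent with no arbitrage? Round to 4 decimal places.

3.7244

T = 1 year.
Growth of 1 BRL over T: 1 + 0.0617×1 = 1.061700.
USD growth factor: 1 + 0.0423×1 = 1.042300.
So F = 3.6563 × 1.061700 / 1.042300 = 3.724354 (BRL/USD).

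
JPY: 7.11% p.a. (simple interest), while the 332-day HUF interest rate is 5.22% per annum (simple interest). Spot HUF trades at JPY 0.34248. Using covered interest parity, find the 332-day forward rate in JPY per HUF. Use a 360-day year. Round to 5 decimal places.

T = 332/360 years.
JPY growth factor: 1 + 0.0711×332/360 = 1.065570.
Growth of 1 HUF over T: 1 + 0.0522×332/360 = 1.048140.
CIP: F = S · (grow JPY)/(grow HUF) = 0.34248 × 1.065570/1.048140 = 0.3481753 JPY per HUF.

0.34818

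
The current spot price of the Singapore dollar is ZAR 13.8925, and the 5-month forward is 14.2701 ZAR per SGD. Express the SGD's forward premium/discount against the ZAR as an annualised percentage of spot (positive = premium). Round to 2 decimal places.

T = 5/12 years.
Period premium: (14.2701 − 13.8925)/13.8925 = 0.0271801.
Annualise by dividing by T: 0.0271801 / (5/12) = 0.065232 → 6.52%.

+6.52%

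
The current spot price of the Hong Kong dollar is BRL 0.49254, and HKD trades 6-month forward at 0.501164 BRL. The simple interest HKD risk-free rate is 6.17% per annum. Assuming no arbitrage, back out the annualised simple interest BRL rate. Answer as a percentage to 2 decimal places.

T = 6/12 years.
F/S = 0.501164/0.49254 = 1.0175092 = (growth of BRL) / (growth of HKD).
The HKD side grows by 1 + 0.0617×6/12 = 1.030850.
So the BRL growth factor = 1.0488994.
r = (1.0488994 − 1)/(6/12) = 0.097799 → 9.78%.

9.78%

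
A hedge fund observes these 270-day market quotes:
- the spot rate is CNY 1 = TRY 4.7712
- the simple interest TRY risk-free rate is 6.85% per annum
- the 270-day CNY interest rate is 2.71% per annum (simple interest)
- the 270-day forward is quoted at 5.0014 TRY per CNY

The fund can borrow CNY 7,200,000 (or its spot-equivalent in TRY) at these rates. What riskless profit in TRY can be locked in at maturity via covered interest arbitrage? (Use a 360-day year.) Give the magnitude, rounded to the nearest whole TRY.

TRY 624,478

T = 270/360 years.
Route A — deposit CNY, sell forward: 7,200,000 × 1.020325 × 5.0014 = TRY 36,741,984.88.
Route B — convert at spot, deposit TRY: 7,200,000 × 4.7712 × 1.051375 = TRY 36,117,506.88.
The quoted forward overvalues CNY, so borrow TRY, buy CNY at spot, deposit the CNY at 2.71%, and sell the proceeds forward at 5.0014.
Profit = 36,741,984.88 − 36,117,506.88 = TRY 624,478.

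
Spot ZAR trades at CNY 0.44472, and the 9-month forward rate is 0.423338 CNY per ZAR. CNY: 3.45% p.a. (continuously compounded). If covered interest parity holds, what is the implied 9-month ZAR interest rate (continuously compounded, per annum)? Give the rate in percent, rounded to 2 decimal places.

10.02%

T = 9/12 years.
F/S = 0.423338/0.44472 = 0.9519203 = (growth of CNY) / (growth of ZAR).
CNY growth factor: e^(0.0345×9/12) = 1.0262127.
That pins the ZAR growth at 1.0780448.
r = ln(1.0780448)/(9/12) = 0.100199 → 10.02%.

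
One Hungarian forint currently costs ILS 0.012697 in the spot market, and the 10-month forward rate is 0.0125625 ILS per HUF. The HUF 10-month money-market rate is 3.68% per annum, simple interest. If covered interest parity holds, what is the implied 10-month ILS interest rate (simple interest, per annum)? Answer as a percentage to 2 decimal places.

2.37%

T = 10/12 years.
CIP gives F = S · g_ILS/g_HUF, so g_ILS/g_HUF = 0.0125625/0.012697 = 0.9894069.
HUF growth factor: 1 + 0.0368×10/12 = 1.0306667.
That pins the ILS growth at 1.0197487.
r = (1.0197487 − 1)/(10/12) = 0.023698 → 2.37%.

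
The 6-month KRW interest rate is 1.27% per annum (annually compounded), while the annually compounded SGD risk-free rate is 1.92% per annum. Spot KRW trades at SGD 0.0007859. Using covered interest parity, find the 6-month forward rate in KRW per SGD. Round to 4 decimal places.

T = 6/12 years.
SGD accumulates by (1 + 0.0192)^(6/12) = 1.0095543571.
KRW growth factor: (1 + 0.0127)^(6/12) = 1.0063299658.
So F = 0.0007859 × 1.0095543571 / 1.0063299658 = 0.0007884181096 (SGD/KRW).
Invert for KRW per SGD: 1 / 0.0007884181096 = 1268.3625.

1268.3625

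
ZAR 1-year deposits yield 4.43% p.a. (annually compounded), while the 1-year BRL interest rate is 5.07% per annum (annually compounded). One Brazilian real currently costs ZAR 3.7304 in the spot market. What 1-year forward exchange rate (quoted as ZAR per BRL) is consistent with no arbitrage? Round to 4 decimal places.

T = 1 year.
Growth of 1 ZAR over T: (1 + 0.0443)^1 = 1.044300.
Growth of 1 BRL over T: (1 + 0.0507)^1 = 1.050700.
So F = 3.7304 × 1.044300 / 1.050700 = 3.707677 (ZAR/BRL).

3.7077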